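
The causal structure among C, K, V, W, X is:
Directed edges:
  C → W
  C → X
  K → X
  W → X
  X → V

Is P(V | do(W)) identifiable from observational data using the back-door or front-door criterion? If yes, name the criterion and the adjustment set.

P(V|do(W)): backdoor, adjust for {C}.

desc(W)\{W}={V,X}; candidates ⊆ {C,K}.
size 0: {}; under {} W still reaches {C,V,X} ∋ V.
{C}: W⊥V given {C} in G with W→· removed — back-door holds.
P(V|do(W)) = Σ_{C} P(V|W,C)·P(C).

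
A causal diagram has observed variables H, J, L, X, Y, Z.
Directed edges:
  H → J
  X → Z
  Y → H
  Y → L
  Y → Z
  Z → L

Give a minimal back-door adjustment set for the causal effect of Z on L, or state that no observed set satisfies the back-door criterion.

desc(Z)\{Z}={L}; candidates ⊆ {H,J,X,Y}.
size 0: {}; under {} Z still reaches {H,J,L,X,Y} ∋ L.
{Y}: Z⊥L given {Y} in G with Z→· removed — back-door holds.

Z→L: minimal back-door set {Y}.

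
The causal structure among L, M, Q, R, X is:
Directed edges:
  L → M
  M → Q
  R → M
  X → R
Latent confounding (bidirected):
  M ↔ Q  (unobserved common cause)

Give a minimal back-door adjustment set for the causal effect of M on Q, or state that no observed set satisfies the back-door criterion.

desc(M)\{M}={Q}; candidates ⊆ {L,R,X}.
M↔Q: latent back-door arc(s) into M.
size 0: {}; under {} M still reaches {L,Q,R,X} ∋ Q.
size 1: {L}, {R}, {X}; under {L} M still reaches {Q,R,X} ∋ Q.
size 2: {L,R}, {L,X}, {R,X}; under {L,R} M still reaches {Q} ∋ Q.
M↔Q cannot be blocked by any observed set — no back-door set.

M→Q: no observed back-door set.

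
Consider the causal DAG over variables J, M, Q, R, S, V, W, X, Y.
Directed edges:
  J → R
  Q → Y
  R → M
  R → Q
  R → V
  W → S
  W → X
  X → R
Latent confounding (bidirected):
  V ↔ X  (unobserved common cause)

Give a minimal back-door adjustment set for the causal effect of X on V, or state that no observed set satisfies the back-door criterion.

X→V: no observed back-door set.

desc(X)\{X}={M,Q,R,V,Y}; candidates ⊆ {J,S,W}.
X↔V: latent back-door arc(s) into X.
size 0: {}; under {} X still reaches {S,V,W} ∋ V.
size 1: {J}, {S}, {W}; under {J} X still reaches {S,V,W} ∋ V.
size 2: {J,S}, {J,W}, {S,W}; under {J,S} X still reaches {V,W} ∋ V.
X↔V cannot be blocked by any observed set — no back-door set.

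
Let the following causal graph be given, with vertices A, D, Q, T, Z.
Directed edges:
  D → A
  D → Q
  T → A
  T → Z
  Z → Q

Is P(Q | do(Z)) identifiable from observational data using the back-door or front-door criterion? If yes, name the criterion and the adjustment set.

P(Q|do(Z)): backdoor, adjust for ∅.

desc(Z)\{Z}={Q}; candidates ⊆ {A,D,T}.
∅: Z⊥Q given ∅ in G with Z→· removed — back-door holds.
P(Q|do(Z)) = P(Q|Z) — no adjustment needed.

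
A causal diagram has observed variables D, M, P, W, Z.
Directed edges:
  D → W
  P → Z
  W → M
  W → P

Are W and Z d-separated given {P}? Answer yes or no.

Bayes-Ball from W | {P} reaches {D,M}.
Z ∉ reach(W|{P}) ⇒ W ⊥ Z | {P}.

Yes — W ⊥ Z | {P}.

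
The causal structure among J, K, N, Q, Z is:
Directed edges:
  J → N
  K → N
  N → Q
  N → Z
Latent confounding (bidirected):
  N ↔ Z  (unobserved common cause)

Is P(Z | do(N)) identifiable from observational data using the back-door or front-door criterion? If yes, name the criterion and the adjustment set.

desc(N)\{N}={Q,Z}; candidates ⊆ {J,K}.
N↔Z: latent back-door arc(s) into N.
size 0: {}; under {} N still reaches {J,K,Z} ∋ Z.
size 1: {J}, {K}; under {J} N still reaches {K,Z} ∋ Z.
size 2: {J,K}; under {J,K} N still reaches {Z} ∋ Z.
N↔Z cannot be blocked by any observed set — no back-door set.
No mediator lies on a directed N→…→Z path.
Neither criterion identifies P(Z|do(N)) in this graph.

P(Z|do(N)): not identifiable (no BD/FD set).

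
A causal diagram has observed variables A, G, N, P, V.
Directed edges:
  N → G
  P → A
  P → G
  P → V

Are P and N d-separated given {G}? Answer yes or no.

Bayes-Ball from P | {G} reaches {A,N,V}.
N ∈ reach(P|{G}) ⇒ P ⊥̸ N | {G}.

No — P and N are d-connected given {G}.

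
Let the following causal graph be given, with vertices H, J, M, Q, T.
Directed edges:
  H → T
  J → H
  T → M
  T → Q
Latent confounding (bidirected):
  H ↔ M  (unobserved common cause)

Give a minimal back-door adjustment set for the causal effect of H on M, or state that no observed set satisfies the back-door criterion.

desc(H)\{H}={M,Q,T}; candidates ⊆ {J}.
H↔M: latent back-door arc(s) into H.
size 0: {}; under {} H still reaches {J,M} ∋ M.
size 1: {J}; under {J} H still reaches {M} ∋ M.
H↔M cannot be blocked by any observed set — no back-door set.

H→M: no observed back-door set.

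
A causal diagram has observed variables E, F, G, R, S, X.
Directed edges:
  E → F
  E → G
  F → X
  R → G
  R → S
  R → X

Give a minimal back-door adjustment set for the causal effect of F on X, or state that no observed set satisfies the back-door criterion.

desc(F)\{F}={X}; candidates ⊆ {E,G,R,S}.
∅: F⊥X given ∅ in G with F→· removed — back-door holds.

F→X: minimal back-door set ∅.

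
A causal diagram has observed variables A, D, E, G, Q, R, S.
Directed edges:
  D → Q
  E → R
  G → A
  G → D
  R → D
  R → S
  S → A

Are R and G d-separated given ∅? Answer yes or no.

Bayes-Ball from R | ∅ reaches {A,D,E,Q,S}.
G ∉ reach(R|∅) ⇒ R ⊥ G | ∅.

Yes — R ⊥ G | ∅.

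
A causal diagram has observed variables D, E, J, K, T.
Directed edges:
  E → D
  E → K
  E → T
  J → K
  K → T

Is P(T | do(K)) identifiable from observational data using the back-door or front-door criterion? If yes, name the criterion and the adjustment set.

desc(K)\{K}={T}; candidates ⊆ {D,E,J}.
size 0: {}; under {} K still reaches {D,E,J,T} ∋ T.
{E}: K⊥T given {E} in G with K→· removed — back-door holds.
P(T|do(K)) = Σ_{E} P(T|K,E)·P(E).

P(T|do(K)): backdoor, adjust for {E}.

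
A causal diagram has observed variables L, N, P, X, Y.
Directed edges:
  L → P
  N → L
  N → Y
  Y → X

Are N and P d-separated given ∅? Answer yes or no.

No — N and P are d-connected given ∅.

Bayes-Ball from N | ∅ reaches {L,P,X,Y}.
P ∈ reach(N|∅) ⇒ N ⊥̸ P | ∅.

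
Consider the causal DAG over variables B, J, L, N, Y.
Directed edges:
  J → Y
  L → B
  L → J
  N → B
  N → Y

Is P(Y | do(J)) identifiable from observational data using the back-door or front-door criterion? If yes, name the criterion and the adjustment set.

P(Y|do(J)): backdoor, adjust for ∅.

desc(J)\{J}={Y}; candidates ⊆ {B,L,N}.
∅: J⊥Y given ∅ in G with J→· removed — back-door holds.
P(Y|do(J)) = P(Y|J) — no adjustment needed.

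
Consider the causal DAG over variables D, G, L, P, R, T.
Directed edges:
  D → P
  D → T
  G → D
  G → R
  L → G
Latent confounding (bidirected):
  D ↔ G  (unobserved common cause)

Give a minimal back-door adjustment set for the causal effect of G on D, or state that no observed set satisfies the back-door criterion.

desc(G)\{G}={D,P,R,T}; candidates ⊆ {L}.
G↔D: latent back-door arc(s) into G.
size 0: {}; under {} G still reaches {D,L,P,T} ∋ D.
size 1: {L}; under {L} G still reaches {D,P,T} ∋ D.
G↔D cannot be blocked by any observed set — no back-door set.

G→D: no observed back-door set.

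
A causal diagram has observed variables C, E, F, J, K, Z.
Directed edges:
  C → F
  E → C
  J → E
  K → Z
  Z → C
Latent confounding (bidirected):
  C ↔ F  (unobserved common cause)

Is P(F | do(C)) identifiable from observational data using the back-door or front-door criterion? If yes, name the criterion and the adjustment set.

desc(C)\{C}={F}; candidates ⊆ {E,J,K,Z}.
C↔F: latent back-door arc(s) into C.
size 0: {}; under {} C still reaches {E,F,J,K,Z} ∋ F.
size 1: {E}, {J}, {K} …(+1); under {E} C still reaches {F,K,Z} ∋ F.
size 2: {E,J}, {E,K}, {E,Z} …(+3); under {E,J} C still reaches {F,K,Z} ∋ F.
C↔F cannot be blocked by any observed set — no back-door set.
No mediator lies on a directed C→…→F path.
Neither criterion identifies P(F|do(C)) in this graph.

P(F|do(C)): not identifiable (no BD/FD set).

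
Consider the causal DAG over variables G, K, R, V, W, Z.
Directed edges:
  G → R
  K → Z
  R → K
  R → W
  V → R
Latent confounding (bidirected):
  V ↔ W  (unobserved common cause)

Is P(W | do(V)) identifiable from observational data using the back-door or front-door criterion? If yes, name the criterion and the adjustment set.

desc(V)\{V}={K,R,W,Z}; candidates ⊆ {G}.
V↔W: latent back-door arc(s) into V.
size 0: {}; under {} V still reaches {W} ∋ W.
size 1: {G}; under {G} V still reaches {W} ∋ W.
V↔W cannot be blocked by any observed set — no back-door set.
{R}: (i) intercepts every directed V→W path; (ii) no back-door V→{R}; (iii) {V} blocks every back-door {R}→W. Front-door holds.
P(W|do(V)) = Σ_{R} P(R|V) Σ_{V'} P(W|R,V')P(V').

P(W|do(V)): frontdoor, adjust for {R}.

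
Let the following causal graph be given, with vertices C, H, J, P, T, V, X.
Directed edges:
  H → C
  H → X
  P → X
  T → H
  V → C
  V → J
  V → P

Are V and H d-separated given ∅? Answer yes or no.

Yes — V ⊥ H | ∅.

Bayes-Ball from V | ∅ reaches {C,J,P,X}.
H ∉ reach(V|∅) ⇒ V ⊥ H | ∅.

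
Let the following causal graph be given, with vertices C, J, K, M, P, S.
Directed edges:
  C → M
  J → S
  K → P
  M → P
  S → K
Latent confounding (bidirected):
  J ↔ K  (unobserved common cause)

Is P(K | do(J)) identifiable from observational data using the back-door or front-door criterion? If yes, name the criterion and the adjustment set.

P(K|do(J)): frontdoor, adjust for {S}.

desc(J)\{J}={K,P,S}; candidates ⊆ {C,M}.
J↔K: latent back-door arc(s) into J.
size 0: {}; under {} J still reaches {K,P} ∋ K.
size 1: {C}, {M}; under {C} J still reaches {K,P} ∋ K.
size 2: {C,M}; under {C,M} J still reaches {K,P} ∋ K.
J↔K cannot be blocked by any observed set — no back-door set.
{S}: (i) intercepts every directed J→K path; (ii) no back-door J→{S}; (iii) {J} blocks every back-door {S}→K. Front-door holds.
P(K|do(J)) = Σ_{S} P(S|J) Σ_{J'} P(K|S,J')P(J').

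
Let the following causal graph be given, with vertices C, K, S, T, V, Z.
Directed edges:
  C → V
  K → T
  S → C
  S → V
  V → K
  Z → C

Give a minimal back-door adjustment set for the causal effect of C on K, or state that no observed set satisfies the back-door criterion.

desc(C)\{C}={K,T,V}; candidates ⊆ {S,Z}.
size 0: {}; under {} C still reaches {K,S,T,V,Z} ∋ K.
{S}: C⊥K given {S} in G with C→· removed — back-door holds.

C→K: minimal back-door set {S}.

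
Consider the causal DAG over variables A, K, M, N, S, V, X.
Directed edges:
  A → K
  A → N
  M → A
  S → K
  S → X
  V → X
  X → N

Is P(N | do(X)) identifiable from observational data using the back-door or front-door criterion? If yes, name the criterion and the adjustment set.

desc(X)\{X}={N}; candidates ⊆ {A,K,M,S,V}.
∅: X⊥N given ∅ in G with X→· removed — back-door holds.
P(N|do(X)) = P(N|X) — no adjustment needed.

P(N|do(X)): backdoor, adjust for ∅.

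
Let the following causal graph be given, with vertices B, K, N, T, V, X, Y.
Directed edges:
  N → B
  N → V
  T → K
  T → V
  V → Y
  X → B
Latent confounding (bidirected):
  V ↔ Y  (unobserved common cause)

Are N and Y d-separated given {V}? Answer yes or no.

Bayes-Ball from N | {V} reaches {B,K,T,Y}.
Y ∈ reach(N|{V}) ⇒ N ⊥̸ Y | {V}.

No — N and Y are d-connected given {V}.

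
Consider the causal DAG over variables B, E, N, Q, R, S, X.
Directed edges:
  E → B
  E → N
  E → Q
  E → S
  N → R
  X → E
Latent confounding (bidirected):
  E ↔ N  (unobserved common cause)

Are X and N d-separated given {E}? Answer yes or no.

No — X and N are d-connected given {E}.

Bayes-Ball from X | {E} reaches {N,R}.
N ∈ reach(X|{E}) ⇒ X ⊥̸ N | {E}.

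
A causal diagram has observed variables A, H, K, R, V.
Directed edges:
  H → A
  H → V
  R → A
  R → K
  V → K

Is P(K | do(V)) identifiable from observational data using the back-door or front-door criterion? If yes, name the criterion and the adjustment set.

P(K|do(V)): backdoor, adjust for ∅.

desc(V)\{V}={K}; candidates ⊆ {A,H,R}.
∅: V⊥K given ∅ in G with V→· removed — back-door holds.
P(K|do(V)) = P(K|V) — no adjustment needed.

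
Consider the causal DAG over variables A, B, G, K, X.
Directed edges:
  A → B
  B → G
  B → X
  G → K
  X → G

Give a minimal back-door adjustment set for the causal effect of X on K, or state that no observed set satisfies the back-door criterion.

X→K: minimal back-door set {B}.

desc(X)\{X}={G,K}; candidates ⊆ {A,B}.
size 0: {}; under {} X still reaches {A,B,G,K} ∋ K.
{B}: X⊥K given {B} in G with X→· removed — back-door holds.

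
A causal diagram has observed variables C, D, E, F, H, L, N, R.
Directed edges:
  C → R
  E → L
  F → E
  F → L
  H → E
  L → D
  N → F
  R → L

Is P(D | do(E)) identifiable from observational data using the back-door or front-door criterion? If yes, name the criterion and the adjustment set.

P(D|do(E)): backdoor, adjust for {F}.

desc(E)\{E}={D,L}; candidates ⊆ {C,F,H,N,R}.
size 0: {}; under {} E still reaches {D,F,H,L,N} ∋ D.
{F}: E⊥D given {F} in G with E→· removed — back-door holds.
P(D|do(E)) = Σ_{F} P(D|E,F)·P(F).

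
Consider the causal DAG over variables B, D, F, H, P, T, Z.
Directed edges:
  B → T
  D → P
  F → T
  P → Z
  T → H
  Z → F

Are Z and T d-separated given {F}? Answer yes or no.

Yes — Z ⊥ T | {F}.

Bayes-Ball from Z | {F} reaches {D,P}.
T ∉ reach(Z|{F}) ⇒ Z ⊥ T | {F}.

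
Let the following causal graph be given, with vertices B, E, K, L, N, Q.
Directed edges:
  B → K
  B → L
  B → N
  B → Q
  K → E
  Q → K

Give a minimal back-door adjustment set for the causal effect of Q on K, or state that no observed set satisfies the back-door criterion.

desc(Q)\{Q}={E,K}; candidates ⊆ {B,L,N}.
size 0: {}; under {} Q still reaches {B,E,K,L,N} ∋ K.
{B}: Q⊥K given {B} in G with Q→· removed — back-door holds.

Q→K: minimal back-door set {B}.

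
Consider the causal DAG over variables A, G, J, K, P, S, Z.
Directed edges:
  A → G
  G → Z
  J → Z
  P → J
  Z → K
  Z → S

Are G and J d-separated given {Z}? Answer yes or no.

Bayes-Ball from G | {Z} reaches {A,J,P}.
J ∈ reach(G|{Z}) ⇒ G ⊥̸ J | {Z}.

No — G and J are d-connected given {Z}.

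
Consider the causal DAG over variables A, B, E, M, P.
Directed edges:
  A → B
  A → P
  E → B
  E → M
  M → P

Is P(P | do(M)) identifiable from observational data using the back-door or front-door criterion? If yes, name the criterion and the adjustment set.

P(P|do(M)): backdoor, adjust for ∅.

desc(M)\{M}={P}; candidates ⊆ {A,B,E}.
∅: M⊥P given ∅ in G with M→· removed — back-door holds.
P(P|do(M)) = P(P|M) — no adjustment needed.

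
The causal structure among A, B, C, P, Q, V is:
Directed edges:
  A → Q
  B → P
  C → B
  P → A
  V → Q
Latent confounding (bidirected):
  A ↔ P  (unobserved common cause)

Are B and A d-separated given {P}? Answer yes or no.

No — B and A are d-connected given {P}.

Bayes-Ball from B | {P} reaches {A,C,Q}.
A ∈ reach(B|{P}) ⇒ B ⊥̸ A | {P}.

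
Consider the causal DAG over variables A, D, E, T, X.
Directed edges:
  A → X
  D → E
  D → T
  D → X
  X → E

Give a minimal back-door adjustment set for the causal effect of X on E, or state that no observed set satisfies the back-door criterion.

desc(X)\{X}={E}; candidates ⊆ {A,D,T}.
size 0: {}; under {} X still reaches {A,D,E,T} ∋ E.
{D}: X⊥E given {D} in G with X→· removed — back-door holds.

X→E: minimal back-door set {D}.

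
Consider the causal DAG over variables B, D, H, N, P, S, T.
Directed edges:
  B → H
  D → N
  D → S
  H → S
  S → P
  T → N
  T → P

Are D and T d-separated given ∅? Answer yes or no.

Yes — D ⊥ T | ∅.

Bayes-Ball from D | ∅ reaches {N,P,S}.
T ∉ reach(D|∅) ⇒ D ⊥ T | ∅.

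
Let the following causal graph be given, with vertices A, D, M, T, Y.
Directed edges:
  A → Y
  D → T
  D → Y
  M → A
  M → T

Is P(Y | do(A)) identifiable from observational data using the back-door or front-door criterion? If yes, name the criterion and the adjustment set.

P(Y|do(A)): backdoor, adjust for ∅.

desc(A)\{A}={Y}; candidates ⊆ {D,M,T}.
∅: A⊥Y given ∅ in G with A→· removed — back-door holds.
P(Y|do(A)) = P(Y|A) — no adjustment needed.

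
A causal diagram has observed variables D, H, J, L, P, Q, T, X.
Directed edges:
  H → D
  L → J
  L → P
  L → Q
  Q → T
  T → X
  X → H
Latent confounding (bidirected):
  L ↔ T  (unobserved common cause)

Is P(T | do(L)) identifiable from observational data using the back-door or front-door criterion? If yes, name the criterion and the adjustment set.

P(T|do(L)): frontdoor, adjust for {Q}.

desc(L)\{L}={D,H,J,P,Q,T,X}; candidates ⊆ {—}.
L↔T: latent back-door arc(s) into L.
size 0: {}; under {} L still reaches {D,H,T,X} ∋ T.
L↔T cannot be blocked by any observed set — no back-door set.
{Q}: (i) intercepts every directed L→T path; (ii) no back-door L→{Q}; (iii) {L} blocks every back-door {Q}→T. Front-door holds.
P(T|do(L)) = Σ_{Q} P(Q|L) Σ_{L'} P(T|Q,L')P(L').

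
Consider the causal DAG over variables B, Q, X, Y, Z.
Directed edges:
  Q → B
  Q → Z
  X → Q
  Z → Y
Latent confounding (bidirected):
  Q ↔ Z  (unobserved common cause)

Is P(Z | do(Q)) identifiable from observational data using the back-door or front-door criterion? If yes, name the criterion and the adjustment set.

P(Z|do(Q)): not identifiable (no BD/FD set).

desc(Q)\{Q}={B,Y,Z}; candidates ⊆ {X}.
Q↔Z: latent back-door arc(s) into Q.
size 0: {}; under {} Q still reaches {X,Y,Z} ∋ Z.
size 1: {X}; under {X} Q still reaches {Y,Z} ∋ Z.
Q↔Z cannot be blocked by any observed set — no back-door set.
No mediator lies on a directed Q→…→Z path.
Neither criterion identifies P(Z|do(Q)) in this graph.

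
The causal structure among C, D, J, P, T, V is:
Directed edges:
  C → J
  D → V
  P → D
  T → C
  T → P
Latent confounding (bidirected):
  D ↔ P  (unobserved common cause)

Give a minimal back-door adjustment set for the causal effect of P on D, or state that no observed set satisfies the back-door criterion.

desc(P)\{P}={D,V}; candidates ⊆ {C,J,T}.
P↔D: latent back-door arc(s) into P.
size 0: {}; under {} P still reaches {C,D,J,T,V} ∋ D.
size 1: {C}, {J}, {T}; under {C} P still reaches {D,T,V} ∋ D.
size 2: {C,J}, {C,T}, {J,T}; under {C,J} P still reaches {D,T,V} ∋ D.
P↔D cannot be blocked by any observed set — no back-door set.

P→D: no observed back-door set.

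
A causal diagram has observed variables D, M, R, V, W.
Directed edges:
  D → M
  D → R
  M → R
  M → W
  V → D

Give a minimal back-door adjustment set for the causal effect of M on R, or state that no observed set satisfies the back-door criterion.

desc(M)\{M}={R,W}; candidates ⊆ {D,V}.
size 0: {}; under {} M still reaches {D,R,V} ∋ R.
{D}: M⊥R given {D} in G with M→· removed — back-door holds.

M→R: minimal back-door set {D}.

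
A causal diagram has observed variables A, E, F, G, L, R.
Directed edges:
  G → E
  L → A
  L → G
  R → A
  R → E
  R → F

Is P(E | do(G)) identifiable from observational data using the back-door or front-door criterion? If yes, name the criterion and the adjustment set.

P(E|do(G)): backdoor, adjust for ∅.

desc(G)\{G}={E}; candidates ⊆ {A,F,L,R}.
∅: G⊥E given ∅ in G with G→· removed — back-door holds.
P(E|do(G)) = P(E|G) — no adjustment needed.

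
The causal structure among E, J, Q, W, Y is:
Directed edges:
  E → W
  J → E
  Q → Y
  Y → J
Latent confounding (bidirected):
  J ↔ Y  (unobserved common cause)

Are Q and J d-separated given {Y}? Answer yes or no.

Bayes-Ball from Q | {Y} reaches {E,J,W}.
J ∈ reach(Q|{Y}) ⇒ Q ⊥̸ J | {Y}.

No — Q and J are d-connected given {Y}.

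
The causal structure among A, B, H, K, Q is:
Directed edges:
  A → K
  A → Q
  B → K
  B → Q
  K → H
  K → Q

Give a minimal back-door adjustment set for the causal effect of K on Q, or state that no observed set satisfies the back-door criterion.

desc(K)\{K}={H,Q}; candidates ⊆ {A,B}.
size 0: {}; under {} K still reaches {A,B,Q} ∋ Q.
size 1: {A}, {B}; under {A} K still reaches {B,Q} ∋ Q.
{A,B}: K⊥Q given {A,B} in G with K→· removed — back-door holds.

K→Q: minimal back-door set {A, B}.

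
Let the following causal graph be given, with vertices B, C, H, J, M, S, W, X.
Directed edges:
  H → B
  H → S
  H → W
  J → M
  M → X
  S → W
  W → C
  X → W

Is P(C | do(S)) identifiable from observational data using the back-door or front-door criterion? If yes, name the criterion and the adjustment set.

P(C|do(S)): backdoor, adjust for {H}.

desc(S)\{S}={C,W}; candidates ⊆ {B,H,J,M,X}.
size 0: {}; under {} S still reaches {B,C,H,W} ∋ C.
{H}: S⊥C given {H} in G with S→· removed — back-door holds.
P(C|do(S)) = Σ_{H} P(C|S,H)·P(H).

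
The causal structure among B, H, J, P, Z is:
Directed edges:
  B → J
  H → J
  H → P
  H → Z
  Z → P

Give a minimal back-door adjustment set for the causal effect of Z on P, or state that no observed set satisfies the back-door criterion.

desc(Z)\{Z}={P}; candidates ⊆ {B,H,J}.
size 0: {}; under {} Z still reaches {H,J,P} ∋ P.
{H}: Z⊥P given {H} in G with Z→· removed — back-door holds.

Z→P: minimal back-door set {H}.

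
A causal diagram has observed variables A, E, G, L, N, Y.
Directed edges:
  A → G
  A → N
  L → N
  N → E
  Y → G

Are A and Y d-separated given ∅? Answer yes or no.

Bayes-Ball from A | ∅ reaches {E,G,N}.
Y ∉ reach(A|∅) ⇒ A ⊥ Y | ∅.

Yes — A ⊥ Y | ∅.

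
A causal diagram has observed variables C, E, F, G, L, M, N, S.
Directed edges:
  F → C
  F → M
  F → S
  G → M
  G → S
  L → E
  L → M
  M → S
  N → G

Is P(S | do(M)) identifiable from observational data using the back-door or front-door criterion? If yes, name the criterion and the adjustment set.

P(S|do(M)): backdoor, adjust for {F, G}.

desc(M)\{M}={S}; candidates ⊆ {C,E,F,G,L,N}.
size 0: {}; under {} M still reaches {C,E,F,G,L,N,S} ∋ S.
size 1: {C}, {E}, {F} …(+3); under {C} M still reaches {E,F,G,L,N,S} ∋ S.
{F,G}: M⊥S given {F,G} in G with M→· removed — back-door holds.
P(S|do(M)) = Σ_{F,G} P(S|M,F,G)·P(F,G).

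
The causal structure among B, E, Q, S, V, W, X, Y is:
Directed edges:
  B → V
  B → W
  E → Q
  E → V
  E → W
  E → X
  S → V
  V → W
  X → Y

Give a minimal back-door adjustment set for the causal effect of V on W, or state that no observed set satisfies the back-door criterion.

desc(V)\{V}={W}; candidates ⊆ {B,E,Q,S,X,Y}.
size 0: {}; under {} V still reaches {B,E,Q,S,W,X,Y} ∋ W.
size 1: {B}, {E}, {Q} …(+3); under {B} V still reaches {E,Q,S,W,X,Y} ∋ W.
{B,E}: V⊥W given {B,E} in G with V→· removed — back-door holds.

V→W: minimal back-door set {B, E}.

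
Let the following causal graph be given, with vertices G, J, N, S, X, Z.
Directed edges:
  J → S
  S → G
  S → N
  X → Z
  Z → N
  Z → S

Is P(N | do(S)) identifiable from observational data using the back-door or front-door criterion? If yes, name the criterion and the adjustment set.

desc(S)\{S}={G,N}; candidates ⊆ {J,X,Z}.
size 0: {}; under {} S still reaches {J,N,X,Z} ∋ N.
{Z}: S⊥N given {Z} in G with S→· removed — back-door holds.
P(N|do(S)) = Σ_{Z} P(N|S,Z)·P(Z).

P(N|do(S)): backdoor, adjust for {Z}.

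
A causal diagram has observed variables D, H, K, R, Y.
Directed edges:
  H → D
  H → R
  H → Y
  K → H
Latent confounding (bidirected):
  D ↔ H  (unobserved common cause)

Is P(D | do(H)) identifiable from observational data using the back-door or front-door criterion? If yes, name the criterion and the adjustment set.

desc(H)\{H}={D,R,Y}; candidates ⊆ {K}.
H↔D: latent back-door arc(s) into H.
size 0: {}; under {} H still reaches {D,K} ∋ D.
size 1: {K}; under {K} H still reaches {D} ∋ D.
H↔D cannot be blocked by any observed set — no back-door set.
No mediator lies on a directed H→…→D path.
Neither criterion identifies P(D|do(H)) in this graph.

P(D|do(H)): not identifiable (no BD/FD set).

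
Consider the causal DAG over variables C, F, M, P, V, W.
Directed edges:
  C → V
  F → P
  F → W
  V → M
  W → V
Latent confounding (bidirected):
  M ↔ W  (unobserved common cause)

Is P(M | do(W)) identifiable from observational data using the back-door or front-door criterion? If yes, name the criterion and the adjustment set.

desc(W)\{W}={M,V}; candidates ⊆ {C,F,P}.
W↔M: latent back-door arc(s) into W.
size 0: {}; under {} W still reaches {F,M,P} ∋ M.
size 1: {C}, {F}, {P}; under {C} W still reaches {F,M,P} ∋ M.
size 2: {C,F}, {C,P}, {F,P}; under {C,F} W still reaches {M} ∋ M.
W↔M cannot be blocked by any observed set — no back-door set.
{V}: (i) intercepts every directed W→M path; (ii) no back-door W→{V}; (iii) {W} blocks every back-door {V}→M. Front-door holds.
P(M|do(W)) = Σ_{V} P(V|W) Σ_{W'} P(M|V,W')P(W').

P(M|do(W)): frontdoor, adjust for {V}.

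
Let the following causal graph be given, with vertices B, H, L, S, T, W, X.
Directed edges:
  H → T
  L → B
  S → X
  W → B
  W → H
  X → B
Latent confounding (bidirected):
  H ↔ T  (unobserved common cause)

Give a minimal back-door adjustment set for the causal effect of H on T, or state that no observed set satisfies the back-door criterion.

desc(H)\{H}={T}; candidates ⊆ {B,L,S,W,X}.
H↔T: latent back-door arc(s) into H.
size 0: {}; under {} H still reaches {B,T,W} ∋ T.
size 1: {B}, {L}, {S} …(+2); under {B} H still reaches {L,S,T,W,X} ∋ T.
size 2: {B,L}, {B,S}, {B,W} …(+7); under {B,L} H still reaches {S,T,W,X} ∋ T.
H↔T cannot be blocked by any observed set — no back-door set.

H→T: no observed back-door set.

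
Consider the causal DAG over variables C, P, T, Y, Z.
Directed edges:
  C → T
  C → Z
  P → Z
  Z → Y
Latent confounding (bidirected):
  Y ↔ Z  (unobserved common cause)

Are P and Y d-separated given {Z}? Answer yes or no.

No — P and Y are d-connected given {Z}.

Bayes-Ball from P | {Z} reaches {C,T,Y}.
Y ∈ reach(P|{Z}) ⇒ P ⊥̸ Y | {Z}.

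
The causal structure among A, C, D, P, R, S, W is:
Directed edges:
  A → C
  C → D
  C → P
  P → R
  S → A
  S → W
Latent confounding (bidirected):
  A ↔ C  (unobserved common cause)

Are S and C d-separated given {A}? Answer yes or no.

Bayes-Ball from S | {A} reaches {C,D,P,R,W}.
C ∈ reach(S|{A}) ⇒ S ⊥̸ C | {A}.

No — S and C are d-connected given {A}.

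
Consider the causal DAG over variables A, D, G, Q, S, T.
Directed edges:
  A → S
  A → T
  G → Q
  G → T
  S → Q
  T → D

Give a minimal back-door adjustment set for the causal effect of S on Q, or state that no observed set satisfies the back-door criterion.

S→Q: minimal back-door set ∅.

desc(S)\{S}={Q}; candidates ⊆ {A,D,G,T}.
∅: S⊥Q given ∅ in G with S→· removed — back-door holds.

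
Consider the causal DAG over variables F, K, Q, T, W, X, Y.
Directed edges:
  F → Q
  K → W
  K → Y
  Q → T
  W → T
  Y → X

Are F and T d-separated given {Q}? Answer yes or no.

Yes — F ⊥ T | {Q}.

Bayes-Ball from F | {Q} reaches ∅.
T ∉ reach(F|{Q}) ⇒ F ⊥ T | {Q}.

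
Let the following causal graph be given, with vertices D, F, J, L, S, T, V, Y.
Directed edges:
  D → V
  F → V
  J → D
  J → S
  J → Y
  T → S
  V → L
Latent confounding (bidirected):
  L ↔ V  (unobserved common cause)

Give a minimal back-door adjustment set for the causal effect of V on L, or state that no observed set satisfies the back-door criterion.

desc(V)\{V}={L}; candidates ⊆ {D,F,J,S,T,Y}.
V↔L: latent back-door arc(s) into V.
size 0: {}; under {} V still reaches {D,F,J,L,S,Y} ∋ L.
size 1: {D}, {F}, {J} …(+3); under {D} V still reaches {F,L} ∋ L.
size 2: {D,F}, {D,J}, {D,S} …(+12); under {D,F} V still reaches {L} ∋ L.
V↔L cannot be blocked by any observed set — no back-door set.

V→L: no observed back-door set.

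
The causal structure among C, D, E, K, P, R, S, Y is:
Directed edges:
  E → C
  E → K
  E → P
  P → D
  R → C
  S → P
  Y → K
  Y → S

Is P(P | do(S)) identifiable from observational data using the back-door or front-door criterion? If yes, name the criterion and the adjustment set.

desc(S)\{S}={D,P}; candidates ⊆ {C,E,K,R,Y}.
∅: S⊥P given ∅ in G with S→· removed — back-door holds.
P(P|do(S)) = P(P|S) — no adjustment needed.

P(P|do(S)): backdoor, adjust for ∅.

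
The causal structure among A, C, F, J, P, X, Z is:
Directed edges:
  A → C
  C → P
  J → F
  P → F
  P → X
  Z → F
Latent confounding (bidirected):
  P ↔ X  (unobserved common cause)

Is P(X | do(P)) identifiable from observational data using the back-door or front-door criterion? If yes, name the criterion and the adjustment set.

P(X|do(P)): not identifiable (no BD/FD set).

desc(P)\{P}={F,X}; candidates ⊆ {A,C,J,Z}.
P↔X: latent back-door arc(s) into P.
size 0: {}; under {} P still reaches {A,C,X} ∋ X.
size 1: {A}, {C}, {J} …(+1); under {A} P still reaches {C,X} ∋ X.
size 2: {A,C}, {A,J}, {A,Z} …(+3); under {A,C} P still reaches {X} ∋ X.
P↔X cannot be blocked by any observed set — no back-door set.
No mediator lies on a directed P→…→X path.
Neither criterion identifies P(X|do(P)) in this graph.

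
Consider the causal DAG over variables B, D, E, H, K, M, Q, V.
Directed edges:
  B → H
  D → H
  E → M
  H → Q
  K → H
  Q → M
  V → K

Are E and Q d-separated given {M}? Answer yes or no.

Bayes-Ball from E | {M} reaches {B,D,H,K,Q,V}.
Q ∈ reach(E|{M}) ⇒ E ⊥̸ Q | {M}.

No — E and Q are d-connected given {M}.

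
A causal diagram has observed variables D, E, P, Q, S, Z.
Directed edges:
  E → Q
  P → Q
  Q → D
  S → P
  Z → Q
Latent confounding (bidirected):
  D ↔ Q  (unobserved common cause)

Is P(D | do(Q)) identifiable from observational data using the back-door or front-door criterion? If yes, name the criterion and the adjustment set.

desc(Q)\{Q}={D}; candidates ⊆ {E,P,S,Z}.
Q↔D: latent back-door arc(s) into Q.
size 0: {}; under {} Q still reaches {D,E,P,S,Z} ∋ D.
size 1: {E}, {P}, {S} …(+1); under {E} Q still reaches {D,P,S,Z} ∋ D.
size 2: {E,P}, {E,S}, {E,Z} …(+3); under {E,P} Q still reaches {D,Z} ∋ D.
Q↔D cannot be blocked by any observed set — no back-door set.
No mediator lies on a directed Q→…→D path.
Neither criterion identifies P(D|do(Q)) in this graph.

P(D|do(Q)): not identifiable (no BD/FD set).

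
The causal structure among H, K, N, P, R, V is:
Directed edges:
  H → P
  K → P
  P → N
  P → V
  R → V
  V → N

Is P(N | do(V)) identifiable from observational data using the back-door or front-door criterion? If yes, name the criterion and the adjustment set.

desc(V)\{V}={N}; candidates ⊆ {H,K,P,R}.
size 0: {}; under {} V still reaches {H,K,N,P,R} ∋ N.
{P}: V⊥N given {P} in G with V→· removed — back-door holds.
P(N|do(V)) = Σ_{P} P(N|V,P)·P(P).

P(N|do(V)): backdoor, adjust for {P}.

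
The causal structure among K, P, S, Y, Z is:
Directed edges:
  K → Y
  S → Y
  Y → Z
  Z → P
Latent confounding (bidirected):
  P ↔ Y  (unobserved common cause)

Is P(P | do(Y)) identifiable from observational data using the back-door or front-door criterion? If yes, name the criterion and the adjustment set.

P(P|do(Y)): frontdoor, adjust for {Z}.

desc(Y)\{Y}={P,Z}; candidates ⊆ {K,S}.
Y↔P: latent back-door arc(s) into Y.
size 0: {}; under {} Y still reaches {K,P,S} ∋ P.
size 1: {K}, {S}; under {K} Y still reaches {P,S} ∋ P.
size 2: {K,S}; under {K,S} Y still reaches {P} ∋ P.
Y↔P cannot be blocked by any observed set — no back-door set.
{Z}: (i) intercepts every directed Y→P path; (ii) no back-door Y→{Z}; (iii) {Y} blocks every back-door {Z}→P. Front-door holds.
P(P|do(Y)) = Σ_{Z} P(Z|Y) Σ_{Y'} P(P|Z,Y')P(Y').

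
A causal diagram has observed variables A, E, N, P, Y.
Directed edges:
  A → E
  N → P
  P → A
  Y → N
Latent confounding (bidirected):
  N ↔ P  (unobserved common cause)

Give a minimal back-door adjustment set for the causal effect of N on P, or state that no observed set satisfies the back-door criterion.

desc(N)\{N}={A,E,P}; candidates ⊆ {Y}.
N↔P: latent back-door arc(s) into N.
size 0: {}; under {} N still reaches {A,E,P,Y} ∋ P.
size 1: {Y}; under {Y} N still reaches {A,E,P} ∋ P.
N↔P cannot be blocked by any observed set — no back-door set.

N→P: no observed back-door set.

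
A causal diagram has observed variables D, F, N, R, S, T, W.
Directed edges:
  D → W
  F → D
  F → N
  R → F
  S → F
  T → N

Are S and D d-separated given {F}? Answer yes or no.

Bayes-Ball from S | {F} reaches {R}.
D ∉ reach(S|{F}) ⇒ S ⊥ D | {F}.

Yes — S ⊥ D | {F}.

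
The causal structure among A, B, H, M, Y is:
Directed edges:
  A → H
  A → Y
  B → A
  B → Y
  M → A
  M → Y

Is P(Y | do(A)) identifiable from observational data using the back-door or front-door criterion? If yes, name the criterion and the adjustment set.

desc(A)\{A}={H,Y}; candidates ⊆ {B,M}.
size 0: {}; under {} A still reaches {B,M,Y} ∋ Y.
size 1: {B}, {M}; under {B} A still reaches {M,Y} ∋ Y.
{B,M}: A⊥Y given {B,M} in G with A→· removed — back-door holds.
P(Y|do(A)) = Σ_{B,M} P(Y|A,B,M)·P(B,M).

P(Y|do(A)): backdoor, adjust for {B, M}.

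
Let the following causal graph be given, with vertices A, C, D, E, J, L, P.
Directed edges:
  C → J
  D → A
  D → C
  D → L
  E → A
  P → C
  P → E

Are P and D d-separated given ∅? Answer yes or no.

Yes — P ⊥ D | ∅.

Bayes-Ball from P | ∅ reaches {A,C,E,J}.
D ∉ reach(P|∅) ⇒ P ⊥ D | ∅.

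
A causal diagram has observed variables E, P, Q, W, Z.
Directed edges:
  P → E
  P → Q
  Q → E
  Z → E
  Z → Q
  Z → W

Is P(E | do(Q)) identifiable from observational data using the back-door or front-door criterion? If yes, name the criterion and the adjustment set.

desc(Q)\{Q}={E}; candidates ⊆ {P,W,Z}.
size 0: {}; under {} Q still reaches {E,P,W,Z} ∋ E.
size 1: {P}, {W}, {Z}; under {P} Q still reaches {E,W,Z} ∋ E.
{P,Z}: Q⊥E given {P,Z} in G with Q→· removed — back-door holds.
P(E|do(Q)) = Σ_{P,Z} P(E|Q,P,Z)·P(P,Z).

P(E|do(Q)): backdoor, adjust for {P, Z}.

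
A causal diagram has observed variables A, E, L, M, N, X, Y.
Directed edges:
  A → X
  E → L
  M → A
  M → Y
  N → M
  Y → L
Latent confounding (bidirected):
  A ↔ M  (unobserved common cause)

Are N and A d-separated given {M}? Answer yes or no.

Bayes-Ball from N | {M} reaches {A,X}.
A ∈ reach(N|{M}) ⇒ N ⊥̸ A | {M}.

No — N and A are d-connected given {M}.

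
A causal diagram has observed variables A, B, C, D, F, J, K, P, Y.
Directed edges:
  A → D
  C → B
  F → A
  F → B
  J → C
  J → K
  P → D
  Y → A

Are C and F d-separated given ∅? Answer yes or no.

Yes — C ⊥ F | ∅.

Bayes-Ball from C | ∅ reaches {B,J,K}.
F ∉ reach(C|∅) ⇒ C ⊥ F | ∅.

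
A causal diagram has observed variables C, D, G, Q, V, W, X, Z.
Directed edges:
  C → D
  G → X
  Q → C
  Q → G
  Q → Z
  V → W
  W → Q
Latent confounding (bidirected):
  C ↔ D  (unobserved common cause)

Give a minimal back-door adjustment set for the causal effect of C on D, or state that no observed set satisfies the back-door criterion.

desc(C)\{C}={D}; candidates ⊆ {G,Q,V,W,X,Z}.
C↔D: latent back-door arc(s) into C.
size 0: {}; under {} C still reaches {D,G,Q,V,W,X,Z} ∋ D.
size 1: {G}, {Q}, {V} …(+3); under {G} C still reaches {D,Q,V,W,Z} ∋ D.
size 2: {G,Q}, {G,V}, {G,W} …(+12); under {G,Q} C still reaches {D} ∋ D.
C↔D cannot be blocked by any observed set — no back-door set.

C→D: no observed back-door set.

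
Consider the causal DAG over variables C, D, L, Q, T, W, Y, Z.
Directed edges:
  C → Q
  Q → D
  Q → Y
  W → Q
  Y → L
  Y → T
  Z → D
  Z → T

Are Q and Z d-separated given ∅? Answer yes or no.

Yes — Q ⊥ Z | ∅.

Bayes-Ball from Q | ∅ reaches {C,D,L,T,W,Y}.
Z ∉ reach(Q|∅) ⇒ Q ⊥ Z | ∅.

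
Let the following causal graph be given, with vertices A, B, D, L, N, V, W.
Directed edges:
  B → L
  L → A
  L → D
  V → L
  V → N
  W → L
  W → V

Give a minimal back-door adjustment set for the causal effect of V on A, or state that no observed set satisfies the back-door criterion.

V→A: minimal back-door set {W}.

desc(V)\{V}={A,D,L,N}; candidates ⊆ {B,W}.
size 0: {}; under {} V still reaches {A,D,L,W} ∋ A.
{W}: V⊥A given {W} in G with V→· removed — back-door holds.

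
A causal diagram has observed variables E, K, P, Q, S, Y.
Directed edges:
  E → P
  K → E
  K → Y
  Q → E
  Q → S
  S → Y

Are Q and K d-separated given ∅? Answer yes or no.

Bayes-Ball from Q | ∅ reaches {E,P,S,Y}.
K ∉ reach(Q|∅) ⇒ Q ⊥ K | ∅.

Yes — Q ⊥ K | ∅.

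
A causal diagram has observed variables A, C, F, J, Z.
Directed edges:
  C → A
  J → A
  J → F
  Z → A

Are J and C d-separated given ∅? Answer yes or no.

Bayes-Ball from J | ∅ reaches {A,F}.
C ∉ reach(J|∅) ⇒ J ⊥ C | ∅.

Yes — J ⊥ C | ∅.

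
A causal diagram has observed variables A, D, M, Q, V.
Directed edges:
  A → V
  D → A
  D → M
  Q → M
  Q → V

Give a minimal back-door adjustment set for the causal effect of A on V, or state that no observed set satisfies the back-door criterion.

A→V: minimal back-door set ∅.

desc(A)\{A}={V}; candidates ⊆ {D,M,Q}.
∅: A⊥V given ∅ in G with A→· removed — back-door holds.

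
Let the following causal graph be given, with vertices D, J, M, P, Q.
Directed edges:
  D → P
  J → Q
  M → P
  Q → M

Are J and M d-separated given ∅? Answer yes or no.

Bayes-Ball from J | ∅ reaches {M,P,Q}.
M ∈ reach(J|∅) ⇒ J ⊥̸ M | ∅.

No — J and M are d-connected given ∅.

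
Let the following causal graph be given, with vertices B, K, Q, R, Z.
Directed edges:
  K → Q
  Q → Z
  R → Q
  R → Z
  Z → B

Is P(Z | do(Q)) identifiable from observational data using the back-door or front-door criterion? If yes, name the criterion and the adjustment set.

desc(Q)\{Q}={B,Z}; candidates ⊆ {K,R}.
size 0: {}; under {} Q still reaches {B,K,R,Z} ∋ Z.
{R}: Q⊥Z given {R} in G with Q→· removed — back-door holds.
P(Z|do(Q)) = Σ_{R} P(Z|Q,R)·P(R).

P(Z|do(Q)): backdoor, adjust for {R}.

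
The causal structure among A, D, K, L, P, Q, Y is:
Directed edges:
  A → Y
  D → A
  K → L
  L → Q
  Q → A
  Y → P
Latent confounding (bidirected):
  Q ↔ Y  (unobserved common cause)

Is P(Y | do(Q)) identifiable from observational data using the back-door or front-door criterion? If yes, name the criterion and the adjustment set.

P(Y|do(Q)): frontdoor, adjust for {A}.

desc(Q)\{Q}={A,P,Y}; candidates ⊆ {D,K,L}.
Q↔Y: latent back-door arc(s) into Q.
size 0: {}; under {} Q still reaches {K,L,P,Y} ∋ Y.
size 1: {D}, {K}, {L}; under {D} Q still reaches {K,L,P,Y} ∋ Y.
size 2: {D,K}, {D,L}, {K,L}; under {D,K} Q still reaches {L,P,Y} ∋ Y.
Q↔Y cannot be blocked by any observed set — no back-door set.
{A}: (i) intercepts every directed Q→Y path; (ii) no back-door Q→{A}; (iii) {Q} blocks every back-door {A}→Y. Front-door holds.
P(Y|do(Q)) = Σ_{A} P(A|Q) Σ_{Q'} P(Y|A,Q')P(Q').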